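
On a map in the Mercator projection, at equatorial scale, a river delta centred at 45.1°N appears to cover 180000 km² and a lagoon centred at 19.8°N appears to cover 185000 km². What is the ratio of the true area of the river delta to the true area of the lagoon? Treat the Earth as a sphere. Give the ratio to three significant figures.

0.548

On Mercator the areal scale is sec²φ, so true area = apparent × cos²φ.
True area of river delta: 180000 × cos²(45.1°) = 180000 × 0.4983 = 89690 km².
True area of lagoon: 185000 × cos²(19.8°) = 185000 × 0.8853 = 163800 km².
Ratio = 89690 / 163800 ≈ 0.548.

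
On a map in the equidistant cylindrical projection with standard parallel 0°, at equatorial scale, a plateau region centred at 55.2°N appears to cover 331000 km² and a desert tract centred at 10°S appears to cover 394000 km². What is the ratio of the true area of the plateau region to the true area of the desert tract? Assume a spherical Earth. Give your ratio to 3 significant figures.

0.487

On the plate carrée, areal scale = h·k = 1 × sec φ, so true area = apparent × cos φ.
True area of plateau region: 331000 × cos(55.2°) = 331000 × 0.5707 = 188900 km².
True area of desert tract: 394000 × cos(10°) = 394000 × 0.9848 = 388000 km².
Ratio = 188900 / 388000 ≈ 0.487.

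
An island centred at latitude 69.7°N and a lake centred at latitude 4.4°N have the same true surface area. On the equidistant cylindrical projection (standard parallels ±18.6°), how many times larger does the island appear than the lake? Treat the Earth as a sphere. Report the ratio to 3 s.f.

In the equirectangular projection with standard parallel φ₀ = 18.6° (x = Rλ cos φ₀, y = Rφ), meridians are true-scale (h = 1) and the parallel scale is k = cos φ₀ / cos φ.
Areal scale at 69.7°: h·k = 1.000 × 2.732 = 2.732.
Areal scale at 4.4°: h·k = 1.000 × 0.9506 = 0.9506.
Ratio = 2.732/0.9506 ≈ 2.87.

2.87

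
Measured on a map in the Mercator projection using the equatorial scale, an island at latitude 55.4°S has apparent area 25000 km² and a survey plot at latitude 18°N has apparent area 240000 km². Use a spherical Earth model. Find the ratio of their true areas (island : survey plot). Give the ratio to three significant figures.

Mercator's areal exaggeration is sec²φ; hence true area = (apparent area) · cos²φ.
True area of island: 25000 × cos²(55.4°) = 25000 × 0.3224 = 8061 km².
True area of survey plot: 240000 × cos²(18°) = 240000 × 0.9045 = 217100 km².
Ratio = 8061 / 217100 ≈ 0.0371.

0.0371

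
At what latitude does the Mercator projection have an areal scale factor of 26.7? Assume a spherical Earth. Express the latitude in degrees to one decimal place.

78.8°

Mercator areal scale is sec²φ.
sec²φ = 26.7  ⇒  cos²φ = 0.03745  ⇒  cos φ = 0.1935.
φ = arccos(0.1935) ≈ 78.8°.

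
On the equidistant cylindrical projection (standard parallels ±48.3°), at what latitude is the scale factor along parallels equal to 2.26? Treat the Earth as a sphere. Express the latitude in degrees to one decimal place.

72.9°

In the equirectangular projection with standard parallel φ₀ = 48.3° (x = Rλ cos φ₀, y = Rφ), meridians are true-scale (h = 1) and the parallel scale is k = cos φ₀ / cos φ.
k = cos φ₀ / cos φ = 2.26  ⇒  cos φ = cos 48.3° / 2.26 = 0.2943.
φ = arccos(0.2943) ≈ 72.9°.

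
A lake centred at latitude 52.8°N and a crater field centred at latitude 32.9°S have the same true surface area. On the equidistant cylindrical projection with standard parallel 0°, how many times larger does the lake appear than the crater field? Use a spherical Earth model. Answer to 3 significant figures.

1.39

Plate carrée maps x = Rλ, y = Rφ. The meridian scale is h = 1 and the parallel scale is k = 1/cos φ = sec φ.
Areal scale at 52.8°: h·k = 1.000 × 1.654 = 1.654.
Areal scale at 32.9°: h·k = 1.000 × 1.191 = 1.191.
Ratio = 1.654/1.191 ≈ 1.39.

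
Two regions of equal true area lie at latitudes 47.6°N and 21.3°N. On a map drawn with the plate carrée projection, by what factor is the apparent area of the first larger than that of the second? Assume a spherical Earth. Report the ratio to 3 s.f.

For the equirectangular projection with φ₀ = 0 (plate carrée), h = 1 along meridians and k = sec φ along parallels.
Areal scale at 47.6°: h·k = 1.000 × 1.483 = 1.483.
Areal scale at 21.3°: h·k = 1.000 × 1.073 = 1.073.
Ratio = 1.483/1.073 ≈ 1.38.

1.38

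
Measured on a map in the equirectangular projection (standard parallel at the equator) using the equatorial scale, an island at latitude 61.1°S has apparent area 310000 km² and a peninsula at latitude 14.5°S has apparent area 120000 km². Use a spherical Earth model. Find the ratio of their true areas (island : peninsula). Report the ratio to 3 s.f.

1.29

Plate carrée has h = 1 and k = sec φ, giving areal scale sec φ; true area = (apparent area) · cos φ.
True area of island: 310000 × cos(61.1°) = 310000 × 0.4833 = 149800 km².
True area of peninsula: 120000 × cos(14.5°) = 120000 × 0.9681 = 116200 km².
Ratio = 149800 / 116200 ≈ 1.29.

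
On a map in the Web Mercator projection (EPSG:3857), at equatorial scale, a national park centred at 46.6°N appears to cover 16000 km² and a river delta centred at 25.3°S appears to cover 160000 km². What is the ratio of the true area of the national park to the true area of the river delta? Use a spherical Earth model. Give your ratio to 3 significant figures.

Since Mercator area scale is 1/cos²φ, the true area equals the apparent area multiplied by cos²φ.
True area of national park: 16000 × cos²(46.6°) = 16000 × 0.4721 = 7553 km².
True area of river delta: 160000 × cos²(25.3°) = 160000 × 0.8174 = 130800 km².
Ratio = 7553 / 130800 ≈ 0.0578.

0.0578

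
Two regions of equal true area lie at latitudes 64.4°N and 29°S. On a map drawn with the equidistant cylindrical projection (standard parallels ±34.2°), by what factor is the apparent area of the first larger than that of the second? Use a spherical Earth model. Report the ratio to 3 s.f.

The equidistant cylindrical projection with φ₀ = 34.2° has h = 1 (meridians true) and k = cos φ₀ / cos φ along parallels.
Areal scale at 64.4°: h·k = 1.000 × 1.914 = 1.914.
Areal scale at 29°: h·k = 1.000 × 0.9456 = 0.9456.
Ratio = 1.914/0.9456 ≈ 2.02.

2.02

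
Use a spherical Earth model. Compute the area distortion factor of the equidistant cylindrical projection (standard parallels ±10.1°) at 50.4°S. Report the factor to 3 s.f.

With standard parallel φ₀ = 10.1°, the equirectangular projection gives x = Rλ cos φ₀, y = Rφ, so h = 1 and k = cos 10.1° / cos φ.
Areal scale = h·k = 1 × cos φ₀ / cos φ; at 50.4°, h = 1.000, k = 1.545, so h·k = 1.545.

1.54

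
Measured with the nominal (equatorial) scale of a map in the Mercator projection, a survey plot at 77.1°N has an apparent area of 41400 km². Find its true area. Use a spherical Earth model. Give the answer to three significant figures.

2060 km²

For Mercator, h = k = sec φ (a conformal cylindrical projection has a single point scale, 1/cos φ).
Areal scale = k² = sec²φ = 1/cos²(77.1°) = 1/0.2233² = 20.06.
True area = apparent / (areal scale) = 41400 / 20.06 ≈ 2060 km².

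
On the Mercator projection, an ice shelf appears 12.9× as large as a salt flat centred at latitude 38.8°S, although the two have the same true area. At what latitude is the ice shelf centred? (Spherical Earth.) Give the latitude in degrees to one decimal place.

77.5°

On Mercator, (apparent₁)/(apparent₂) = sec²φ₁ / sec²φ₂ when true areas are equal.
cos²φ₂ / cos²φ₁ = 12.9  ⇒  cos φ₁ = cos 38.8° / √12.9 = 0.7793/3.592 = 0.2170.
φ₁ = arccos(0.2170) ≈ 77.5°.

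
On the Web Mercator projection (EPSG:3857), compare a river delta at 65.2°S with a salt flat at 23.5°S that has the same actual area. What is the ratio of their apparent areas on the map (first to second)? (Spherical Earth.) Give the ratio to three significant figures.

4.78

Mercator is conformal with k = sec φ, so areal scale = k² = sec²φ.
At 65.2°: sec²(65.2°) = 1/0.4195² = 5.684.
At 23.5°: sec²(23.5°) = 1/0.9171² = 1.189.
Ratio = 5.684/1.189 = cos²(23.5°)/cos²(65.2°) ≈ 4.78.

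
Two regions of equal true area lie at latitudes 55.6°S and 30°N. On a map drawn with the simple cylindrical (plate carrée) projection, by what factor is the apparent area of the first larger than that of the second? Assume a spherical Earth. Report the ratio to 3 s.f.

Plate carrée maps x = Rλ, y = Rφ. The meridian scale is h = 1 and the parallel scale is k = 1/cos φ = sec φ.
Areal scale at 55.6°: h·k = 1.000 × 1.770 = 1.770.
Areal scale at 30°: h·k = 1.000 × 1.155 = 1.155.
Ratio = 1.770/1.155 ≈ 1.53.

1.53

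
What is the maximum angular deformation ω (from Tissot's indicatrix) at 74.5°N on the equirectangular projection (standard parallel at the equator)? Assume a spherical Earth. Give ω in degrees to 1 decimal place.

70.7°

In the plate carrée (x = Rλ, y = Rφ), meridians are true-scale (h = 1) and parallels are stretched by k = sec φ.
At 74.5°: h = 1.000, k = 3.742; principal scales a = 3.742, b = 1.000.
sin(ω/2) = (a − b)/(a + b) = 2.742/4.742 = 0.5782, so ω = 2 arcsin(0.5782) ≈ 70.7°.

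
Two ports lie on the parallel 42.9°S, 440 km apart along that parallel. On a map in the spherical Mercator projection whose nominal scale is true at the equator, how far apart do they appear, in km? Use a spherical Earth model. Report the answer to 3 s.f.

Mercator is conformal, so the point scale is isotropic: h = k = sec φ = 1/cos φ.
Along the parallel, k = sec 42.9° = 1/0.7325 = 1.365.
Map distance = 440 × 1.365 ≈ 601 km.

601 km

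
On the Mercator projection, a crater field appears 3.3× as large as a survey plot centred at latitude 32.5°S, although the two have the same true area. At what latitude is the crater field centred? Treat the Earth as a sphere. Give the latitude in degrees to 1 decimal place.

Mercator areal scale is sec²φ, so apparent-area ratio = sec²φ₁ / sec²φ₂ = cos²φ₂ / cos²φ₁.
cos²φ₂ / cos²φ₁ = 3.3  ⇒  cos φ₁ = cos 32.5° / √3.3 = 0.8434/1.817 = 0.4643.
φ₁ = arccos(0.4643) ≈ 62.3°.

62.3°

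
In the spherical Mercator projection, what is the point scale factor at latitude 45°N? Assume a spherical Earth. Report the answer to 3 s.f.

1.41

For Mercator, h = k = sec φ (a conformal cylindrical projection has a single point scale, 1/cos φ).
k = 1/cos 45° = 1/0.7071 = 1.414.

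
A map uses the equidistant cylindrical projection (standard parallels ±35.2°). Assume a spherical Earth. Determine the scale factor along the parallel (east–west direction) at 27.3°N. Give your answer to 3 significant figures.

0.920

In the equirectangular projection with standard parallel φ₀ = 35.2° (x = Rλ cos φ₀, y = Rφ), meridians are true-scale (h = 1) and the parallel scale is k = cos φ₀ / cos φ.
k = cos 35.2° / cos 27.3° = 0.8171/0.8886 = 0.9196.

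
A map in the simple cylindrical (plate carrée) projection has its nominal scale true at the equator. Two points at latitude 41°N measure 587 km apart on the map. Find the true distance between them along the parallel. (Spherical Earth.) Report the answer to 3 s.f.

443 km

Plate carrée maps x = Rλ, y = Rφ. The meridian scale is h = 1 and the parallel scale is k = 1/cos φ = sec φ.
Along the parallel at 41°, map distances are exaggerated by k = sec 41° = 1.325.
True distance = 587 / 1.325 = 587 × cos 41° ≈ 443 km.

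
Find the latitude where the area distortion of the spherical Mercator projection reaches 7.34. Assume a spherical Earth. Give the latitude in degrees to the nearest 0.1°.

Mercator areal scale is sec²φ.
sec²φ = 7.34  ⇒  cos²φ = 0.1362  ⇒  cos φ = 0.3691.
φ = arccos(0.3691) ≈ 68.3°.

68.3°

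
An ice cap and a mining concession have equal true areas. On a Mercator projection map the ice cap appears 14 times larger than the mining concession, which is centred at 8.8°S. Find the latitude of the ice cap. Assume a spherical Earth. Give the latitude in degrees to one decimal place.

On Mercator, (apparent₁)/(apparent₂) = sec²φ₁ / sec²φ₂ when true areas are equal.
cos²φ₂ / cos²φ₁ = 14  ⇒  cos φ₁ = cos 8.8° / √14 = 0.9882/3.742 = 0.2641.
φ₁ = arccos(0.2641) ≈ 74.7°.

74.7°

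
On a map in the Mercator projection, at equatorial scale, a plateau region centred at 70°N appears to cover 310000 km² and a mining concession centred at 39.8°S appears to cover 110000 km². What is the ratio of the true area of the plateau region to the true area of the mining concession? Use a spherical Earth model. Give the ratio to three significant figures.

Mercator's areal exaggeration is sec²φ; hence true area = (apparent area) · cos²φ.
True area of plateau region: 310000 × cos²(70°) = 310000 × 0.1170 = 36260 km².
True area of mining concession: 110000 × cos²(39.8°) = 110000 × 0.5903 = 64930 km².
Ratio = 36260 / 64930 ≈ 0.559.

0.559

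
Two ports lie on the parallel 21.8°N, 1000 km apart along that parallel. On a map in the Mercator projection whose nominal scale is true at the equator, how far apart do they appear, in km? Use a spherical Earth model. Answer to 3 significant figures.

1080 km

Mercator is conformal, so the point scale is isotropic: h = k = sec φ = 1/cos φ.
Along the parallel, k = sec 21.8° = 1/0.9285 = 1.077.
Map distance = 1000 × 1.077 ≈ 1080 km.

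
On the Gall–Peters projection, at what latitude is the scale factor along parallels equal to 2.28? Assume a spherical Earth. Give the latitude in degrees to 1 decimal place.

The Gall–Peters projection is cylindrical equal-area with φ₀ = 45°. For cylindrical equal-area with standard parallel φ₀, h = cos φ / cos φ₀ and k = cos φ₀ / cos φ, so h·k = 1.
k = cos φ₀ / cos φ = 2.28  ⇒  cos φ = cos 45° / 2.28 = 0.3101.
φ = arccos(0.3101) ≈ 71.9°.

71.9°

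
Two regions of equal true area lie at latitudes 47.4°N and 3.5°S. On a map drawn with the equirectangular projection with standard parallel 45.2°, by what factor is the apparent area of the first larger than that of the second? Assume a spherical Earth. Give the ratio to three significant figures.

1.47

In the equirectangular projection with standard parallel φ₀ = 45.2° (x = Rλ cos φ₀, y = Rφ), meridians are true-scale (h = 1) and the parallel scale is k = cos φ₀ / cos φ.
Areal scale at 47.4°: h·k = 1.000 × 1.041 = 1.041.
Areal scale at 3.5°: h·k = 1.000 × 0.7060 = 0.7060.
Ratio = 1.041/0.7060 ≈ 1.47.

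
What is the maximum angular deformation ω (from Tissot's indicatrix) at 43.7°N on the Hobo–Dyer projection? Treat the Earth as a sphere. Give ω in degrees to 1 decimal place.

The Hobo–Dyer projection is cylindrical equal-area with φ₀ = 37.5°. For cylindrical equal-area with standard parallel φ₀, h = cos φ / cos φ₀ and k = cos φ₀ / cos φ, so h·k = 1.
At 43.7°: h = 0.9113, k = 1.097; principal scales a = 1.097, b = 0.9113.
sin(ω/2) = (a − b)/(a + b) = 0.1861/2.009 = 0.09264, so ω = 2 arcsin(0.09264) ≈ 10.6°.

10.6°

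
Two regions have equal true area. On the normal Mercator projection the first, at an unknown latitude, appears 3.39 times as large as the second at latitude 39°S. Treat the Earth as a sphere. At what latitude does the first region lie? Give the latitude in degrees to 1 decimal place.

65.0°

Mercator areal scale is sec²φ, so apparent-area ratio = sec²φ₁ / sec²φ₂ = cos²φ₂ / cos²φ₁.
cos²φ₂ / cos²φ₁ = 3.39  ⇒  cos φ₁ = cos 39° / √3.39 = 0.7771/1.841 = 0.4221.
φ₁ = arccos(0.4221) ≈ 65.0°.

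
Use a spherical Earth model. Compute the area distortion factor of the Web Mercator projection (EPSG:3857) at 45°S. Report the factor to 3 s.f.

For Mercator, h = k = sec φ (a conformal cylindrical projection has a single point scale, 1/cos φ).
Areal scale = k² = sec²φ = 1/cos²(45°) = 1/0.7071² = 2.000.

2.00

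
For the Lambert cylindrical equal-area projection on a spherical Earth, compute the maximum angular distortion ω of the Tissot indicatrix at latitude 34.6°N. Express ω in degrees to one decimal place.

The Lambert cylindrical equal-area projection is the cylindrical equal-area projection with its standard parallel at the equator (φ₀ = 0). For cylindrical equal-area with standard parallel φ₀, h = cos φ / cos φ₀ and k = cos φ₀ / cos φ, so h·k = 1.
At 34.6°: h = 0.8231, k = 1.215; principal scales a = 1.215, b = 0.8231.
sin(ω/2) = (a − b)/(a + b) = 0.3917/2.038 = 0.1922, so ω = 2 arcsin(0.1922) ≈ 22.2°.

22.2°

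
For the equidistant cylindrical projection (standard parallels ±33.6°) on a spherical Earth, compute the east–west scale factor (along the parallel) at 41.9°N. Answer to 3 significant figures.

The equidistant cylindrical projection with φ₀ = 33.6° has h = 1 (meridians true) and k = cos φ₀ / cos φ along parallels.
k = cos 33.6° / cos 41.9° = 0.8329/0.7443 = 1.119.

1.12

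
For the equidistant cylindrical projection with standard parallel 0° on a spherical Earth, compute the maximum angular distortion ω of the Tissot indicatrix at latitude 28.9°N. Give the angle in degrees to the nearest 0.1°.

For the equirectangular projection with φ₀ = 0 (plate carrée), h = 1 along meridians and k = sec φ along parallels.
At 28.9°: h = 1.000, k = 1.142; principal scales a = 1.142, b = 1.000.
sin(ω/2) = (a − b)/(a + b) = 0.1423/2.142 = 0.06640, so ω = 2 arcsin(0.06640) ≈ 7.6°.

7.6°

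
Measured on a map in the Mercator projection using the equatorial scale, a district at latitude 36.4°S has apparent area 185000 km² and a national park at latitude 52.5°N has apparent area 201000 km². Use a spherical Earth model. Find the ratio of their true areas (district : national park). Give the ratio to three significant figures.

Mercator's areal exaggeration is sec²φ; hence true area = (apparent area) · cos²φ.
True area of district: 185000 × cos²(36.4°) = 185000 × 0.6479 = 119900 km².
True area of national park: 201000 × cos²(52.5°) = 201000 × 0.3706 = 74490 km².
Ratio = 119900 / 74490 ≈ 1.61.

1.61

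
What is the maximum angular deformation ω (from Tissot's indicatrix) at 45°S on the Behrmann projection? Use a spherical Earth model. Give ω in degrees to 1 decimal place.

23.1°

The Behrmann projection is cylindrical equal-area with φ₀ = 30°. A cylindrical equal-area projection with standard parallel φ₀ has meridian scale h = cos φ / cos φ₀ and parallel scale k = cos φ₀ / cos φ (so areas are preserved, h·k = 1).
At 45°: h = 0.8165, k = 1.225; principal scales a = 1.225, b = 0.8165.
sin(ω/2) = (a − b)/(a + b) = 0.4082/2.041 = 0.2000, so ω = 2 arcsin(0.2000) ≈ 23.1°.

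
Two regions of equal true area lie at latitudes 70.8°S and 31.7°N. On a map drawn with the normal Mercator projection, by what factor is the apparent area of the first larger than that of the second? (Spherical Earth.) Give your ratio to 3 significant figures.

On Mercator, area is exaggerated by sec²φ = 1/cos²φ.
At 70.8°: sec²(70.8°) = 1/0.3289² = 9.246.
At 31.7°: sec²(31.7°) = 1/0.8508² = 1.381.
Ratio = 9.246/1.381 = cos²(31.7°)/cos²(70.8°) ≈ 6.69.

6.69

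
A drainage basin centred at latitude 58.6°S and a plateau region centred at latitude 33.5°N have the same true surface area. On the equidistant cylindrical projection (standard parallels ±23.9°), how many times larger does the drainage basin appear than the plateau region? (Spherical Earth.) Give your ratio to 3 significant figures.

In the equirectangular projection with standard parallel φ₀ = 23.9° (x = Rλ cos φ₀, y = Rφ), meridians are true-scale (h = 1) and the parallel scale is k = cos φ₀ / cos φ.
Areal scale at 58.6°: h·k = 1.000 × 1.755 = 1.755.
Areal scale at 33.5°: h·k = 1.000 × 1.096 = 1.096.
Ratio = 1.755/1.096 ≈ 1.60.

1.60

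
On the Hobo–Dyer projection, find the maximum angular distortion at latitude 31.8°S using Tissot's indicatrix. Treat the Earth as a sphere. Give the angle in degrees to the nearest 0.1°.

7.9°

The Hobo–Dyer projection is cylindrical equal-area with φ₀ = 37.5°. Cylindrical equal-area (φ₀ = 37.5°): h = cos φ / cos 37.5° along meridians, k = cos 37.5° / cos φ along parallels; h·k = 1.
At 31.8°: h = 1.071, k = 0.9335; principal scales a = 1.071, b = 0.9335.
sin(ω/2) = (a − b)/(a + b) = 0.1378/2.005 = 0.06873, so ω = 2 arcsin(0.06873) ≈ 7.9°.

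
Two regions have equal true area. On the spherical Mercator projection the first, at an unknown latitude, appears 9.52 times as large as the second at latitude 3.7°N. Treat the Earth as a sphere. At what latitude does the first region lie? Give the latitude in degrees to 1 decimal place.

For equal true areas on Mercator, apparent areas scale as sec²φ, so the ratio is cos²φ₂ / cos²φ₁.
cos²φ₂ / cos²φ₁ = 9.52  ⇒  cos φ₁ = cos 3.7° / √9.52 = 0.9979/3.085 = 0.3234.
φ₁ = arccos(0.3234) ≈ 71.1°.

71.1°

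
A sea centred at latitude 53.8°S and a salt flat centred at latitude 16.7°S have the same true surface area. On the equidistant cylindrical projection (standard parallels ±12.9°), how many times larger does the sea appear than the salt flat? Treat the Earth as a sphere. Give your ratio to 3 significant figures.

1.62

In the equirectangular projection with standard parallel φ₀ = 12.9° (x = Rλ cos φ₀, y = Rφ), meridians are true-scale (h = 1) and the parallel scale is k = cos φ₀ / cos φ.
Areal scale at 53.8°: h·k = 1.000 × 1.650 = 1.650.
Areal scale at 16.7°: h·k = 1.000 × 1.018 = 1.018.
Ratio = 1.650/1.018 ≈ 1.62.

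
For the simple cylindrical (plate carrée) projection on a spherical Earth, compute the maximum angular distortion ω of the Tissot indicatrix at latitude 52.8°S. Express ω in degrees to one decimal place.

28.5°

Plate carrée maps x = Rλ, y = Rφ. The meridian scale is h = 1 and the parallel scale is k = 1/cos φ = sec φ.
At 52.8°: h = 1.000, k = 1.654; principal scales a = 1.654, b = 1.000.
sin(ω/2) = (a − b)/(a + b) = 0.6540/2.654 = 0.2464, so ω = 2 arcsin(0.2464) ≈ 28.5°.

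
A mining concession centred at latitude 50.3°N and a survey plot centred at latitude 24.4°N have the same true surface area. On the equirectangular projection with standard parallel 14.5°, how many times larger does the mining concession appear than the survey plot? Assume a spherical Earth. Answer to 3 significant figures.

1.43

With standard parallel φ₀ = 14.5°, the equirectangular projection gives x = Rλ cos φ₀, y = Rφ, so h = 1 and k = cos 14.5° / cos φ.
Areal scale at 50.3°: h·k = 1.000 × 1.516 = 1.516.
Areal scale at 24.4°: h·k = 1.000 × 1.063 = 1.063.
Ratio = 1.516/1.063 ≈ 1.43.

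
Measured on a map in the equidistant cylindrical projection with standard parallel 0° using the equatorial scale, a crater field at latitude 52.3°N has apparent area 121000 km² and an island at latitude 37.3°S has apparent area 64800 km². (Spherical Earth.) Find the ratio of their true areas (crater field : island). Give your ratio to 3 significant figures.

Plate carrée has h = 1 and k = sec φ, giving areal scale sec φ; true area = (apparent area) · cos φ.
True area of crater field: 121000 × cos(52.3°) = 121000 × 0.6115 = 73990 km².
True area of island: 64800 × cos(37.3°) = 64800 × 0.7955 = 51550 km².
Ratio = 73990 / 51550 ≈ 1.44.

1.44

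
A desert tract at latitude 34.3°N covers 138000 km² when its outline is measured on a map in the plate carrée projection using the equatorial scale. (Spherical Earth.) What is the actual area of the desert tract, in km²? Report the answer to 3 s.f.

For the equirectangular projection with φ₀ = 0 (plate carrée), h = 1 along meridians and k = sec φ along parallels.
Areal scale = h·k = 1 × sec φ; at 34.3°, h = 1.000, k = 1.211, so h·k = 1.211.
True area = apparent / (areal scale) = 138000 / 1.211 ≈ 114000 km².

114000 km²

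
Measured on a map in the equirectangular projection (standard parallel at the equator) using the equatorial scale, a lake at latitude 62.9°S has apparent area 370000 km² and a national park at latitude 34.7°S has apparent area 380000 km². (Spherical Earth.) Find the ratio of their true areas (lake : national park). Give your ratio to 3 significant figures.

0.540

On the plate carrée, areal scale = h·k = 1 × sec φ, so true area = apparent × cos φ.
True area of lake: 370000 × cos(62.9°) = 370000 × 0.4555 = 168600 km².
True area of national park: 380000 × cos(34.7°) = 380000 × 0.8221 = 312400 km².
Ratio = 168600 / 312400 ≈ 0.540.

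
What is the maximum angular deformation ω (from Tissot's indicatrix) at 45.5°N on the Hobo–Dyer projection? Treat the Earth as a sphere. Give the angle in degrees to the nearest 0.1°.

14.2°

Hobo–Dyer is a cylindrical equal-area projection with standard parallels at ±37.5°. Cylindrical equal-area (φ₀ = 37.5°): h = cos φ / cos 37.5° along meridians, k = cos 37.5° / cos φ along parallels; h·k = 1.
At 45.5°: h = 0.8835, k = 1.132; principal scales a = 1.132, b = 0.8835.
sin(ω/2) = (a − b)/(a + b) = 0.2484/2.015 = 0.1233, so ω = 2 arcsin(0.1233) ≈ 14.2°.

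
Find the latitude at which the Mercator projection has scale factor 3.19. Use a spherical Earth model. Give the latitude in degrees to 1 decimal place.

71.7°

Mercator scale is k = sec φ = 1/cos φ.
1/cos φ = 3.19  ⇒  cos φ = 0.3135  ⇒  φ = arccos(0.3135) ≈ 71.7°.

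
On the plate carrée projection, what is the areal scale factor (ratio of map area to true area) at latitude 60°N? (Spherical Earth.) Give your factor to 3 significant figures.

2.00

For the equirectangular projection with φ₀ = 0 (plate carrée), h = 1 along meridians and k = sec φ along parallels.
Areal scale = h·k = 1 × sec φ; at 60°, h = 1.000, k = 2.000, so h·k = 2.000.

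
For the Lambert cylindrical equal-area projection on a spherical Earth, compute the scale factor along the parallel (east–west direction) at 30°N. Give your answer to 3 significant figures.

The Lambert cylindrical equal-area projection is the cylindrical equal-area projection with its standard parallel at the equator (φ₀ = 0). Cylindrical equal-area (φ₀ = 0°): h = cos φ / cos 0° along meridians, k = cos 0° / cos φ along parallels; h·k = 1.
k = cos 0° / cos 30° = 1.000/0.8660 = 1.155.

1.15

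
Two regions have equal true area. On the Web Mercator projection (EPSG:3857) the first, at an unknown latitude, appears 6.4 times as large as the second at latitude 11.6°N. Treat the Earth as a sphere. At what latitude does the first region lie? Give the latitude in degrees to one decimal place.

67.2°

For equal true areas on Mercator, apparent areas scale as sec²φ, so the ratio is cos²φ₂ / cos²φ₁.
cos²φ₂ / cos²φ₁ = 6.4  ⇒  cos φ₁ = cos 11.6° / √6.4 = 0.9796/2.530 = 0.3872.
φ₁ = arccos(0.3872) ≈ 67.2°.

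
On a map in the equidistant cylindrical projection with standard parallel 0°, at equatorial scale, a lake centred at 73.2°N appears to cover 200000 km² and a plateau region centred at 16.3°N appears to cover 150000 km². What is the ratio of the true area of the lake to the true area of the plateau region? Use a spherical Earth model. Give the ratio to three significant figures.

0.402

Plate carrée has h = 1 and k = sec φ, giving areal scale sec φ; true area = (apparent area) · cos φ.
True area of lake: 200000 × cos(73.2°) = 200000 × 0.2890 = 57810 km².
True area of plateau region: 150000 × cos(16.3°) = 150000 × 0.9598 = 144000 km².
Ratio = 57810 / 144000 ≈ 0.402.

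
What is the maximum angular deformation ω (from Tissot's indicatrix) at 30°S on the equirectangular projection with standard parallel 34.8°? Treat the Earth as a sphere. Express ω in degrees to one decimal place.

In the equirectangular projection with standard parallel φ₀ = 34.8° (x = Rλ cos φ₀, y = Rφ), meridians are true-scale (h = 1) and the parallel scale is k = cos φ₀ / cos φ.
At 30°: h = 1.000, k = 0.9482; principal scales a = 1.000, b = 0.9482.
sin(ω/2) = (a − b)/(a + b) = 0.05182/1.948 = 0.02660, so ω = 2 arcsin(0.02660) ≈ 3.0°.

3.0°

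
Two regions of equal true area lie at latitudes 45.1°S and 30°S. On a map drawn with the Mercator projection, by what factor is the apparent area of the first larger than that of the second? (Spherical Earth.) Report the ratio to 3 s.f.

Mercator areal scale is sec²φ.
At 45.1°: sec²(45.1°) = 1/0.7059² = 2.007.
At 30°: sec²(30°) = 1/0.8660² = 1.333.
Ratio = 2.007/1.333 = cos²(30°)/cos²(45.1°) ≈ 1.51.

1.51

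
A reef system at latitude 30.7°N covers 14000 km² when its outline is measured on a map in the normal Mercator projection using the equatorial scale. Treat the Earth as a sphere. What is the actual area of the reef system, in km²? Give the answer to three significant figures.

10400 km²

Mercator is conformal, so the point scale is isotropic: h = k = sec φ = 1/cos φ.
Areal scale = k² = sec²φ = 1/cos²(30.7°) = 1/0.8599² = 1.353.
True area = apparent / (areal scale) = 14000 / 1.353 ≈ 10400 km².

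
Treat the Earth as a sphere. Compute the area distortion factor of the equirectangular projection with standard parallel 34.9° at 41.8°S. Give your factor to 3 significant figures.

The equidistant cylindrical projection with φ₀ = 34.9° has h = 1 (meridians true) and k = cos φ₀ / cos φ along parallels.
Areal scale = h·k = 1 × cos φ₀ / cos φ; at 41.8°, h = 1.000, k = 1.100, so h·k = 1.100.

1.10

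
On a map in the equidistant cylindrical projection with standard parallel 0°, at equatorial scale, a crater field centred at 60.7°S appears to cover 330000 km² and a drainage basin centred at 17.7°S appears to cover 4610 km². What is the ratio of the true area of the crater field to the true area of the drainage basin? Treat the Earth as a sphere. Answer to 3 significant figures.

On the plate carrée, areal scale = h·k = 1 × sec φ, so true area = apparent × cos φ.
True area of crater field: 330000 × cos(60.7°) = 330000 × 0.4894 = 161500 km².
True area of drainage basin: 4610 × cos(17.7°) = 4610 × 0.9527 = 4392 km².
Ratio = 161500 / 4392 ≈ 36.8.

36.8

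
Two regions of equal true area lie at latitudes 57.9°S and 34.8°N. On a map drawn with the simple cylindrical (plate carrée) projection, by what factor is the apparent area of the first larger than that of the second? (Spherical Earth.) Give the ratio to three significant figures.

1.55

Plate carrée maps x = Rλ, y = Rφ. The meridian scale is h = 1 and the parallel scale is k = 1/cos φ = sec φ.
Areal scale at 57.9°: h·k = 1.000 × 1.882 = 1.882.
Areal scale at 34.8°: h·k = 1.000 × 1.218 = 1.218.
Ratio = 1.882/1.218 ≈ 1.55.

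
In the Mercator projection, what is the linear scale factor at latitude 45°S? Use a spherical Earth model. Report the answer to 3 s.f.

1.41

Mercator is conformal, so the point scale is isotropic: h = k = sec φ = 1/cos φ.
k = 1/cos 45° = 1/0.7071 = 1.414.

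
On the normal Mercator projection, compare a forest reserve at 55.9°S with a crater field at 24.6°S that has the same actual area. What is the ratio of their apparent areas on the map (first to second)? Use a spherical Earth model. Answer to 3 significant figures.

Mercator areal scale is sec²φ.
At 55.9°: sec²(55.9°) = 1/0.5606² = 3.182.
At 24.6°: sec²(24.6°) = 1/0.9092² = 1.210.
Ratio = 3.182/1.210 = cos²(24.6°)/cos²(55.9°) ≈ 2.63.

2.63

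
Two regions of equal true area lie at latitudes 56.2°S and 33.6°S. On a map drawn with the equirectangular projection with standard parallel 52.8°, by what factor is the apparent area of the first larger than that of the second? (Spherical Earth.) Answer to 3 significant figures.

1.50

The equidistant cylindrical projection with φ₀ = 52.8° has h = 1 (meridians true) and k = cos φ₀ / cos φ along parallels.
Areal scale at 56.2°: h·k = 1.000 × 1.087 = 1.087.
Areal scale at 33.6°: h·k = 1.000 × 0.7259 = 0.7259.
Ratio = 1.087/0.7259 ≈ 1.50.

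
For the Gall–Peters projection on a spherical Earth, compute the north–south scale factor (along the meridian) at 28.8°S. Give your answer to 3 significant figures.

1.24

The Gall–Peters projection is cylindrical equal-area with φ₀ = 45°. For cylindrical equal-area with standard parallel φ₀, h = cos φ / cos φ₀ and k = cos φ₀ / cos φ, so h·k = 1.
h = cos 28.8° / cos 45° = 0.8763/0.7071 = 1.239.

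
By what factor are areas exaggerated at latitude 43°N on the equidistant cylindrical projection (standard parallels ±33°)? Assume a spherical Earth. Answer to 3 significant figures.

1.15

In the equirectangular projection with standard parallel φ₀ = 33° (x = Rλ cos φ₀, y = Rφ), meridians are true-scale (h = 1) and the parallel scale is k = cos φ₀ / cos φ.
Areal scale = h·k = 1 × cos φ₀ / cos φ; at 43°, h = 1.000, k = 1.147, so h·k = 1.147.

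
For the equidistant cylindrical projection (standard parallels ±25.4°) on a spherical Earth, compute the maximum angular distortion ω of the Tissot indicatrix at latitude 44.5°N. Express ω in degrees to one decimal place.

13.5°

The equidistant cylindrical projection with φ₀ = 25.4° has h = 1 (meridians true) and k = cos φ₀ / cos φ along parallels.
At 44.5°: h = 1.000, k = 1.267; principal scales a = 1.267, b = 1.000.
sin(ω/2) = (a − b)/(a + b) = 0.2665/2.267 = 0.1176, so ω = 2 arcsin(0.1176) ≈ 13.5°.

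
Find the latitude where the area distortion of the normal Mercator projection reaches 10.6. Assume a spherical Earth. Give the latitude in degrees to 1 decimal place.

Mercator areal scale is sec²φ.
sec²φ = 10.6  ⇒  cos²φ = 0.09434  ⇒  cos φ = 0.3071.
φ = arccos(0.3071) ≈ 72.1°.

72.1°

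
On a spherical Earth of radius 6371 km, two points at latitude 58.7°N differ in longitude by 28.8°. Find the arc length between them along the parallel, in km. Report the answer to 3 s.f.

Arc length along a parallel = R cos φ · Δλ (with Δλ in radians).
= 6371 × cos 58.7° × (28.8° × π/180) = 6371 × 0.5195 × 0.5027 ≈ 1660 km.

1660 km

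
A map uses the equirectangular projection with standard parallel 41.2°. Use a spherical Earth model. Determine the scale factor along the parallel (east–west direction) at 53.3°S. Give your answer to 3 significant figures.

1.26

The equidistant cylindrical projection with φ₀ = 41.2° has h = 1 (meridians true) and k = cos φ₀ / cos φ along parallels.
k = cos 41.2° / cos 53.3° = 0.7524/0.5976 = 1.259.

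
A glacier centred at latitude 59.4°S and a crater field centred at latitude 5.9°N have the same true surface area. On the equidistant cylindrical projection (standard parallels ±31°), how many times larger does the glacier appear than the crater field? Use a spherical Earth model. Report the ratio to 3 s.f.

1.95

The equidistant cylindrical projection with φ₀ = 31° has h = 1 (meridians true) and k = cos φ₀ / cos φ along parallels.
Areal scale at 59.4°: h·k = 1.000 × 1.684 = 1.684.
Areal scale at 5.9°: h·k = 1.000 × 0.8617 = 0.8617.
Ratio = 1.684/0.8617 ≈ 1.95.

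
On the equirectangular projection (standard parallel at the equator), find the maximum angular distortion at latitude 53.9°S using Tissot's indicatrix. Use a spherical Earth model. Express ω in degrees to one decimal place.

30.0°

For the equirectangular projection with φ₀ = 0 (plate carrée), h = 1 along meridians and k = sec φ along parallels.
At 53.9°: h = 1.000, k = 1.697; principal scales a = 1.697, b = 1.000.
sin(ω/2) = (a − b)/(a + b) = 0.6972/2.697 = 0.2585, so ω = 2 arcsin(0.2585) ≈ 30.0°.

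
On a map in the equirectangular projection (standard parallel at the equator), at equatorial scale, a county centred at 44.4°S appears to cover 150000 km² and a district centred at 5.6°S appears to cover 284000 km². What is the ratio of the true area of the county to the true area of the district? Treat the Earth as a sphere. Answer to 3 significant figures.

0.379

On the plate carrée, areal scale = h·k = 1 × sec φ, so true area = apparent × cos φ.
True area of county: 150000 × cos(44.4°) = 150000 × 0.7145 = 107200 km².
True area of district: 284000 × cos(5.6°) = 284000 × 0.9952 = 282600 km².
Ratio = 107200 / 282600 ≈ 0.379.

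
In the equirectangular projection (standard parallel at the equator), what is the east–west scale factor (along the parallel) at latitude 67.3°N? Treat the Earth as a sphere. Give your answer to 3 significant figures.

In the plate carrée (x = Rλ, y = Rφ), meridians are true-scale (h = 1) and parallels are stretched by k = sec φ.
k = 1/cos 67.3° = 1/0.3859 = 2.591.

2.59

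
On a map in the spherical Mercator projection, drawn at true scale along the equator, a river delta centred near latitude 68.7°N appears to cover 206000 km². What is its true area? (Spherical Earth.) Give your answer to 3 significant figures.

27200 km²

Mercator is conformal, so the point scale is isotropic: h = k = sec φ = 1/cos φ.
Areal scale = k² = sec²φ = 1/cos²(68.7°) = 1/0.3633² = 7.579.
True area = apparent / (areal scale) = 206000 / 7.579 ≈ 27200 km².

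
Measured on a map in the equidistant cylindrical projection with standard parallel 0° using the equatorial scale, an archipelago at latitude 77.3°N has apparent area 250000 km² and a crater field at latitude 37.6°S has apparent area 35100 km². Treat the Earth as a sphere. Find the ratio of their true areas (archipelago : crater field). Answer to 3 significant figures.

1.98

On the plate carrée, areal scale = h·k = 1 × sec φ, so true area = apparent × cos φ.
True area of archipelago: 250000 × cos(77.3°) = 250000 × 0.2198 = 54960 km².
True area of crater field: 35100 × cos(37.6°) = 35100 × 0.7923 = 27810 km².
Ratio = 54960 / 27810 ≈ 1.98.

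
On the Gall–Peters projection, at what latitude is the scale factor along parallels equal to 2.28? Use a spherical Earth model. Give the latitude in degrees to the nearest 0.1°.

71.9°

The Gall–Peters projection is cylindrical equal-area with φ₀ = 45°. A cylindrical equal-area projection with standard parallel φ₀ has meridian scale h = cos φ / cos φ₀ and parallel scale k = cos φ₀ / cos φ (so areas are preserved, h·k = 1).
k = cos φ₀ / cos φ = 2.28  ⇒  cos φ = cos 45° / 2.28 = 0.3101.
φ = arccos(0.3101) ≈ 71.9°.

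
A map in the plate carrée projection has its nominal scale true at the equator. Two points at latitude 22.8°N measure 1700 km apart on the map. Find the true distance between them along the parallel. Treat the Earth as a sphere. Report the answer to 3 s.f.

1570 km

For the equirectangular projection with φ₀ = 0 (plate carrée), h = 1 along meridians and k = sec φ along parallels.
Along the parallel at 22.8°, map distances are exaggerated by k = sec 22.8° = 1.085.
True distance = 1700 / 1.085 = 1700 × cos 22.8° ≈ 1570 km.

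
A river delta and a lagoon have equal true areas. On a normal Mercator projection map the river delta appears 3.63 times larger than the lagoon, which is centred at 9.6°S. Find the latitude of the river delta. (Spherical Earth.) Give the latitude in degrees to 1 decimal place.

Mercator areal scale is sec²φ, so apparent-area ratio = sec²φ₁ / sec²φ₂ = cos²φ₂ / cos²φ₁.
cos²φ₂ / cos²φ₁ = 3.63  ⇒  cos φ₁ = cos 9.6° / √3.63 = 0.9860/1.905 = 0.5175.
φ₁ = arccos(0.5175) ≈ 58.8°.

58.8°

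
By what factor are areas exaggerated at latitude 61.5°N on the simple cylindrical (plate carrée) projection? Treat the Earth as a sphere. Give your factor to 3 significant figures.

2.10

In the plate carrée (x = Rλ, y = Rφ), meridians are true-scale (h = 1) and parallels are stretched by k = sec φ.
Areal scale = h·k = 1 × sec φ; at 61.5°, h = 1.000, k = 2.096, so h·k = 2.096.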